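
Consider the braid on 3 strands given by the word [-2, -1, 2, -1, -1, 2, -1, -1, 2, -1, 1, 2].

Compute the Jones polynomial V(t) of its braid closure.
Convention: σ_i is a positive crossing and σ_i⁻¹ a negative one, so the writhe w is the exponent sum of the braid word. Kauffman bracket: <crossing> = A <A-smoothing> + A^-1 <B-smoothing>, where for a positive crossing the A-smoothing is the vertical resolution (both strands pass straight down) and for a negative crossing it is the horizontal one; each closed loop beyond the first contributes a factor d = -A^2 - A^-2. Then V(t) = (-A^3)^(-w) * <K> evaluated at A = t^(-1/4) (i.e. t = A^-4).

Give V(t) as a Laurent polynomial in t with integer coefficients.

The presented braid s2^-1 s1^-1 s2 s1^-1 s1^-1 s2 s1^-1 s1^-1 s2 s1^-1 s1 s2 on 3 strands reduces by inverse Markov moves (closure unchanged at each step):
  Deconjugate: the word is γ·β·γ⁻¹ with γ = s2^-1 s1^-1 (prefix) and γ⁻¹ = s1 s2 (suffix); strip both.
Reduced to β = s2 s1^-1 s1^-1 s2 s1^-1 s1^-1 s2 s1^-1 on 3 strands, 8 crossings.
Compute on β:
Braid: s2 s1^-1 s1^-1 s2 s1^-1 s1^-1 s2 s1^-1 on 3 strands, 8 crossings.
Writhe w = (#positive) - (#negative) = 3 - 5 = -2.
Enumerate smoothing states for the bracket polynomial. There are 2^8 = 256 states.
For each crossing: s=0 is the vertical smoothing, s=1 horizontal. Crossing k contributes A^(sign_k * (1 - 2*s_k)); loop factor d = -A^2 - A^-2.
Tabulate the states by total A-exponent and number of loops L (A-exp: L × count):
  A^8: L=6 ×1
  A^6: L=5 ×8
  A^4: L=4 ×28
  A^2: L=3 ×55, L=5 ×1
  A^0: L=2 ×63, L=4 ×7
  A^-2: L=1 ×35, L=3 ×21
  A^-4: L=2 ×26, L=4 ×2
  A^-6: L=3 ×8
  A^-8: L=4 ×1
Each group contributes A^e * Σ count * d^(L-1):
Powers of d = -A^2 - A^-2: d^2 = A^4 + 2 + A^-4; d^3 = -A^6 - 3*A^2 - 3*A^-2 - A^-6; d^4 = A^8 + 4*A^4 + 6 + 4*A^-4 + A^-8; d^5 = -A^10 - 5*A^6 - 10*A^2 - 10*A^-2 - 5*A^-6 - A^-10.
  A^8 * (d^5) = -A^18 - 5*A^14 - 10*A^10 - 10*A^6 - 5*A^2 - A^-2
  A^6 * (8*d^4) = 8*A^14 + 32*A^10 + 48*A^6 + 32*A^2 + 8*A^-2
  A^4 * (28*d^3) = -28*A^10 - 84*A^6 - 84*A^2 - 28*A^-2
  A^2 * (55*d^2 + d^4) = A^10 + 59*A^6 + 116*A^2 + 59*A^-2 + A^-6
  A^0 * (63*d + 7*d^3) = -7*A^6 - 84*A^2 - 84*A^-2 - 7*A^-6
  A^-2 * (35 + 21*d^2) = 21*A^2 + 77*A^-2 + 21*A^-6
  A^-4 * (26*d + 2*d^3) = -2*A^2 - 32*A^-2 - 32*A^-6 - 2*A^-10
  A^-6 * (8*d^2) = 8*A^-2 + 16*A^-6 + 8*A^-10
  A^-8 * (d^3) = -A^-2 - 3*A^-6 - 3*A^-10 - A^-14
Summing the groups: <K> = -A^18 + 3*A^14 - 5*A^10 + 6*A^6 - 6*A^2 + 6*A^-2 - 4*A^-6 + 3*A^-10 - A^-14
Normalise by the writhe: (-A^3)^(-w) = (-A^3)^(2) = A^6, so f(A) = A^6 * <K> = -A^24 + 3*A^20 - 5*A^16 + 6*A^12 - 6*A^8 + 6*A^4 - 4 + 3*A^-4 - A^-8.
Substitute A = t^(-1/4), i.e. A^e → t^(-e/4): V(t) = -t^2 + 3*t - 4 + 6*t^-1 - 6*t^-2 + 6*t^-3 - 5*t^-4 + 3*t^-5 - t^-6

Answer: -t^2 + 3*t - 4 + 6*t^-1 - 6*t^-2 + 6*t^-3 - 5*t^-4 + 3*t^-5 - t^-6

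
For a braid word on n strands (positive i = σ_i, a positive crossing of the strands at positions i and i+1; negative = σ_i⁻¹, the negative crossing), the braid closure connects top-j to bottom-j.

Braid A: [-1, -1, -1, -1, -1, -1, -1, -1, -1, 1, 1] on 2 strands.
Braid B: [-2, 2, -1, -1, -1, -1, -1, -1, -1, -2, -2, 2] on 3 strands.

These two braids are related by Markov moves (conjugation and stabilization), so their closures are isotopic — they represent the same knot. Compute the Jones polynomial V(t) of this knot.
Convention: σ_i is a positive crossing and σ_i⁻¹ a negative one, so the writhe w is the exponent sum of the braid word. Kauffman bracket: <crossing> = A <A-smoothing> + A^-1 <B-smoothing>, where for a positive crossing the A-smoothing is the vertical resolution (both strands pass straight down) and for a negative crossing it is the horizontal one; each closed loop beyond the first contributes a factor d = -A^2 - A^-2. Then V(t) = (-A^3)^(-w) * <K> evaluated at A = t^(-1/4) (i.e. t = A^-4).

Markov-equivalent braids have isotopic closures, hence identical knot invariants. Strip the Markov moves from each word to reach a common short braid β, then compute V(t) once on β.
Braid A: s1^-1 s1^-1 s1^-1 s1^-1 s1^-1 s1^-1 s1^-1 s1^-1 s1^-1 s1 s1 on 2 strands reduces by inverse Markov moves (closure unchanged at each step):
  Deconjugate: the word is γ·β·γ⁻¹ with γ = s1^-1 s1^-1 (prefix) and γ⁻¹ = s1 s1 (suffix); strip both.
Reduced to β = s1^-1 s1^-1 s1^-1 s1^-1 s1^-1 s1^-1 s1^-1 on 2 strands, 7 crossings.
Braid B: s2^-1 s2 s1^-1 s1^-1 s1^-1 s1^-1 s1^-1 s1^-1 s1^-1 s2^-1 s2^-1 s2 on 3 strands reduces by inverse Markov moves (closure unchanged at each step):
  Deconjugate: the word is γ·β·γ⁻¹ with γ = s2^-1 s2 (prefix) and γ⁻¹ = s2^-1 s2 (suffix); strip both.
  Destabilize: the word has the form β·s2^-1 where s2^-1 occurs only as the final letter (β ∈ B_2); drop it and the last strand → 2 strands.
Reduced to β = s1^-1 s1^-1 s1^-1 s1^-1 s1^-1 s1^-1 s1^-1 on 2 strands, 7 crossings.
Both give the same β = s1^-1 s1^-1 s1^-1 s1^-1 s1^-1 s1^-1 s1^-1 on 2 strands, so one state sum suffices:
Braid: s1^-1 s1^-1 s1^-1 s1^-1 s1^-1 s1^-1 s1^-1 on 2 strands, 7 crossings.
Writhe w = (#positive) - (#negative) = 0 - 7 = -7.
State-sum expansion of <K>. There are 2^7 = 128 states.
Smooth each crossing (0=||, 1=⌣⌢); contribution A^(Σ sign_k(1-2s_k)) * d^(L-1).
Tabulate the states by total A-exponent and number of loops L (A-exp: L × count):
  A^7: L=7 ×1
  A^5: L=6 ×7
  A^3: L=5 ×21
  A^1: L=4 ×35
  A^-1: L=3 ×35
  A^-3: L=2 ×21
  A^-5: L=1 ×7
  A^-7: L=2 ×1
Each group contributes A^e * Σ count * d^(L-1):
Powers of d = -A^2 - A^-2: d^2 = A^4 + 2 + A^-4; d^3 = -A^6 - 3*A^2 - 3*A^-2 - A^-6; d^4 = A^8 + 4*A^4 + 6 + 4*A^-4 + A^-8; d^5 = -A^10 - 5*A^6 - 10*A^2 - 10*A^-2 - 5*A^-6 - A^-10; d^6 = A^12 + 6*A^8 + 15*A^4 + 20 + 15*A^-4 + 6*A^-8 + A^-12.
  A^7 * (d^6) = A^19 + 6*A^15 + 15*A^11 + 20*A^7 + 15*A^3 + 6*A^-1 + A^-5
  A^5 * (7*d^5) = -7*A^15 - 35*A^11 - 70*A^7 - 70*A^3 - 35*A^-1 - 7*A^-5
  A^3 * (21*d^4) = 21*A^11 + 84*A^7 + 126*A^3 + 84*A^-1 + 21*A^-5
  A^1 * (35*d^3) = -35*A^7 - 105*A^3 - 105*A^-1 - 35*A^-5
  A^-1 * (35*d^2) = 35*A^3 + 70*A^-1 + 35*A^-5
  A^-3 * (21*d) = -21*A^-1 - 21*A^-5
  A^-5 * (7) = 7*A^-5
  A^-7 * (d) = -A^-5 - A^-9
Summing the groups: <K> = A^19 - A^15 + A^11 - A^7 + A^3 - A^-1 - A^-9
Normalise by the writhe: (-A^3)^(-w) = (-A^3)^(7) = -A^21, so f(A) = -A^21 * <K> = -A^40 + A^36 - A^32 + A^28 - A^24 + A^20 + A^12.
Substitute A = t^(-1/4), i.e. A^e → t^(-e/4): V(t) = t^-3 + t^-5 - t^-6 + t^-7 - t^-8 + t^-9 - t^-10

Answer: t^-3 + t^-5 - t^-6 + t^-7 - t^-8 + t^-9 - t^-10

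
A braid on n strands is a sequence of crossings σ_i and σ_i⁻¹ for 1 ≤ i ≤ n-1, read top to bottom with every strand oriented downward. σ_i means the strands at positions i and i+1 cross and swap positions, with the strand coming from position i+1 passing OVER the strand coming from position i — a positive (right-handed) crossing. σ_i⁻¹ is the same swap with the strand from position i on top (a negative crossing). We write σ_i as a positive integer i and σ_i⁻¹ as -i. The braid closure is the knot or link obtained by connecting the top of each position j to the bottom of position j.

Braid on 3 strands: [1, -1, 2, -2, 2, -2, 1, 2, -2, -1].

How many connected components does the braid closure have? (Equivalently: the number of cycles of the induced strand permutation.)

3

Derivation:
Track the strand permutation on 3 strands, starting from identity.
  step 1: s1 swaps positions 1,2 -> [2 1 3]
  step 2: s1^-1 swaps positions 1,2 -> [1 2 3]
  step 3: s2 swaps positions 2,3 -> [1 3 2]
  step 4: s2^-1 swaps positions 2,3 -> [1 2 3]
  step 5: s2 swaps positions 2,3 -> [1 3 2]
  step 6: s2^-1 swaps positions 2,3 -> [1 2 3]
  step 7: s1 swaps positions 1,2 -> [2 1 3]
  step 8: s2 swaps positions 2,3 -> [2 3 1]
  step 9: s2^-1 swaps positions 2,3 -> [2 1 3]
  step 10: s1^-1 swaps positions 1,2 -> [1 2 3]
Final permutation (position -> original strand): [1 2 3]
Closure components = cycle count of this permutation = 3.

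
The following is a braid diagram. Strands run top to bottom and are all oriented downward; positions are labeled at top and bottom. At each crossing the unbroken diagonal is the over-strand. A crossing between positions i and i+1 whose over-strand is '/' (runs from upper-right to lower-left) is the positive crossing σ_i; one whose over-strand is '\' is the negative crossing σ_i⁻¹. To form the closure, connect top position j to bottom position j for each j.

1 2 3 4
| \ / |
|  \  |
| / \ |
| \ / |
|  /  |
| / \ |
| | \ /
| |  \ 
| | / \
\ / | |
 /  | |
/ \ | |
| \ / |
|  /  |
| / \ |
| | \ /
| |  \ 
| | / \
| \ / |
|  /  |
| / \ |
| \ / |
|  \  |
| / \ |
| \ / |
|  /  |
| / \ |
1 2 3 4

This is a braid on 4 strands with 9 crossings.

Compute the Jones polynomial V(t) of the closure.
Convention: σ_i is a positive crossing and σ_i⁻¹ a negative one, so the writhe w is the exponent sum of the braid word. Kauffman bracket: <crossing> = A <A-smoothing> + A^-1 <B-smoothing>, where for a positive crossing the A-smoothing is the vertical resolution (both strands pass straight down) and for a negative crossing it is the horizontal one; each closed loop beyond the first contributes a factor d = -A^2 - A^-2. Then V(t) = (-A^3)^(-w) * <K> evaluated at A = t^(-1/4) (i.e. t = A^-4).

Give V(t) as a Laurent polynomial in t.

t^2 - t + 1 - t^-1 + t^-2

Derivation:
Reading the diagram top to bottom ('/'-over between positions i,i+1 = s_i, '\'-over = s_i^-1): braid word = s2^-1 s2 s3^-1 s1 s2 s3^-1 s2 s2^-1 s2.
The presented braid s2^-1 s2 s3^-1 s1 s2 s3^-1 s2 s2^-1 s2 on 4 strands reduces by inverse Markov moves (closure unchanged at each step):
  Deconjugate: the word is γ·β·γ⁻¹ with γ = s2^-1 s2 (prefix) and γ⁻¹ = s2^-1 s2 (suffix); strip both.
Reduced to β = s3^-1 s1 s2 s3^-1 s2 on 4 strands, 5 crossings.
Compute on β:
Braid: s3^-1 s1 s2 s3^-1 s2 on 4 strands, 5 crossings.
Writhe w = (#positive) - (#negative) = 3 - 2 = 1.
Computing the Kauffman bracket via state sum. There are 2^5 = 32 states.
Smooth each crossing (0=||, 1=⌣⌢); contribution A^(Σ sign_k(1-2s_k)) * d^(L-1).
  state 00000: A-exp=+1, loops=4, term = A^1 * d^3
  state 00001: A-exp=-1, loops=3, term = A^-1 * d^2
  state 00010: A-exp=+3, loops=3, term = A^3 * d^2
  state 00011: A-exp=+1, loops=2, term = A^1 * d^1
  state 00100: A-exp=-1, loops=3, term = A^-1 * d^2
  state 00101: A-exp=-3, loops=4, term = A^-3 * d^3
  state 00110: A-exp=+1, loops=2, term = A^1 * d^1
  state 00111: A-exp=-1, loops=3, term = A^-1 * d^2
  state 01000: A-exp=-1, loops=3, term = A^-1 * d^2
  state 01001: A-exp=-3, loops=2, term = A^-3 * d^1
  state 01010: A-exp=+1, loops=2, term = A^1 * d^1
  state 01011: A-exp=-1, loops=1, term = A^-1 * d^0
  state 01100: A-exp=-3, loops=2, term = A^-3 * d^1
  state 01101: A-exp=-5, loops=3, term = A^-5 * d^2
  state 01110: A-exp=-1, loops=1, term = A^-1 * d^0
  state 01111: A-exp=-3, loops=2, term = A^-3 * d^1
  state 10000: A-exp=+3, loops=3, term = A^3 * d^2
  state 10001: A-exp=+1, loops=2, term = A^1 * d^1
  state 10010: A-exp=+5, loops=4, term = A^5 * d^3
  state 10011: A-exp=+3, loops=3, term = A^3 * d^2
  state 10100: A-exp=+1, loops=2, term = A^1 * d^1
  state 10101: A-exp=-1, loops=3, term = A^-1 * d^2
  state 10110: A-exp=+3, loops=3, term = A^3 * d^2
  state 10111: A-exp=+1, loops=2, term = A^1 * d^1
  state 11000: A-exp=+1, loops=2, term = A^1 * d^1
  state 11001: A-exp=-1, loops=1, term = A^-1 * d^0
  state 11010: A-exp=+3, loops=3, term = A^3 * d^2
  state 11011: A-exp=+1, loops=2, term = A^1 * d^1
  state 11100: A-exp=-1, loops=1, term = A^-1 * d^0
  state 11101: A-exp=-3, loops=2, term = A^-3 * d^1
  state 11110: A-exp=+1, loops=2, term = A^1 * d^1
  state 11111: A-exp=-1, loops=1, term = A^-1 * d^0
Collect the terms by A-exponent (count of states per loop number):
Powers of d = -A^2 - A^-2: d^2 = A^4 + 2 + A^-4; d^3 = -A^6 - 3*A^2 - 3*A^-2 - A^-6.
  A^5 * (d^3) = -A^11 - 3*A^7 - 3*A^3 - A^-1
  A^3 * (5*d^2) = 5*A^7 + 10*A^3 + 5*A^-1
  A^1 * (9*d + d^3) = -A^7 - 12*A^3 - 12*A^-1 - A^-5
  A^-1 * (5 + 5*d^2) = 5*A^3 + 15*A^-1 + 5*A^-5
  A^-3 * (4*d + d^3) = -A^3 - 7*A^-1 - 7*A^-5 - A^-9
  A^-5 * (d^2) = A^-1 + 2*A^-5 + A^-9
Summing the groups: <K> = -A^11 + A^7 - A^3 + A^-1 - A^-5
Normalise by the writhe: (-A^3)^(-w) = (-A^3)^(-1) = -A^-3, so f(A) = -A^-3 * <K> = A^8 - A^4 + 1 - A^-4 + A^-8.
Substitute A = t^(-1/4), i.e. A^e → t^(-e/4): V(t) = t^2 - t + 1 - t^-1 + t^-2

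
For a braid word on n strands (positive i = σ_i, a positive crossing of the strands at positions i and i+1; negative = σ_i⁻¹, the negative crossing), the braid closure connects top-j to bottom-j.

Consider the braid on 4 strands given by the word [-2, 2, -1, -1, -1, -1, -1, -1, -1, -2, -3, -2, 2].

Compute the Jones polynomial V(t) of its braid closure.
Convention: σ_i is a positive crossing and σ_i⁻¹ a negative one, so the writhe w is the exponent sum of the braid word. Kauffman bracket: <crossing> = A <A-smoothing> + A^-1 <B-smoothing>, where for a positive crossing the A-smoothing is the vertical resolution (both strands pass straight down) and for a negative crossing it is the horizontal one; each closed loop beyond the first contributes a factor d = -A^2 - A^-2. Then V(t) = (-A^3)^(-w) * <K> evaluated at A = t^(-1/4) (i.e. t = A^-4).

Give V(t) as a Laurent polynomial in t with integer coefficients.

t^-3 + t^-5 - t^-6 + t^-7 - t^-8 + t^-9 - t^-10

Derivation:
The presented braid s2^-1 s2 s1^-1 s1^-1 s1^-1 s1^-1 s1^-1 s1^-1 s1^-1 s2^-1 s3^-1 s2^-1 s2 on 4 strands reduces by inverse Markov moves (closure unchanged at each step):
  Deconjugate: the word is γ·β·γ⁻¹ with γ = s2^-1 s2 (prefix) and γ⁻¹ = s2^-1 s2 (suffix); strip both.
  Destabilize: the word has the form β·s3^-1 where s3^-1 occurs only as the final letter (β ∈ B_3); drop it and the last strand → 3 strands.
  Destabilize: the word has the form β·s2^-1 where s2^-1 occurs only as the final letter (β ∈ B_2); drop it and the last strand → 2 strands.
Reduced to β = s1^-1 s1^-1 s1^-1 s1^-1 s1^-1 s1^-1 s1^-1 on 2 strands, 7 crossings.
Compute on β:
Braid: s1^-1 s1^-1 s1^-1 s1^-1 s1^-1 s1^-1 s1^-1 on 2 strands, 7 crossings.
Writhe w = (#positive) - (#negative) = 0 - 7 = -7.
State-sum expansion of <K>. There are 2^7 = 128 states.
For each crossing: s=0 is the vertical smoothing, s=1 horizontal. Crossing k contributes A^(sign_k * (1 - 2*s_k)); loop factor d = -A^2 - A^-2.
Tabulate the states by total A-exponent and number of loops L (A-exp: L × count):
  A^7: L=7 ×1
  A^5: L=6 ×7
  A^3: L=5 ×21
  A^1: L=4 ×35
  A^-1: L=3 ×35
  A^-3: L=2 ×21
  A^-5: L=1 ×7
  A^-7: L=2 ×1
Each group contributes A^e * Σ count * d^(L-1):
Powers of d = -A^2 - A^-2: d^2 = A^4 + 2 + A^-4; d^3 = -A^6 - 3*A^2 - 3*A^-2 - A^-6; d^4 = A^8 + 4*A^4 + 6 + 4*A^-4 + A^-8; d^5 = -A^10 - 5*A^6 - 10*A^2 - 10*A^-2 - 5*A^-6 - A^-10; d^6 = A^12 + 6*A^8 + 15*A^4 + 20 + 15*A^-4 + 6*A^-8 + A^-12.
  A^7 * (d^6) = A^19 + 6*A^15 + 15*A^11 + 20*A^7 + 15*A^3 + 6*A^-1 + A^-5
  A^5 * (7*d^5) = -7*A^15 - 35*A^11 - 70*A^7 - 70*A^3 - 35*A^-1 - 7*A^-5
  A^3 * (21*d^4) = 21*A^11 + 84*A^7 + 126*A^3 + 84*A^-1 + 21*A^-5
  A^1 * (35*d^3) = -35*A^7 - 105*A^3 - 105*A^-1 - 35*A^-5
  A^-1 * (35*d^2) = 35*A^3 + 70*A^-1 + 35*A^-5
  A^-3 * (21*d) = -21*A^-1 - 21*A^-5
  A^-5 * (7) = 7*A^-5
  A^-7 * (d) = -A^-5 - A^-9
Summing the groups: <K> = A^19 - A^15 + A^11 - A^7 + A^3 - A^-1 - A^-9
Normalise by the writhe: (-A^3)^(-w) = (-A^3)^(7) = -A^21, so f(A) = -A^21 * <K> = -A^40 + A^36 - A^32 + A^28 - A^24 + A^20 + A^12.
Substitute A = t^(-1/4), i.e. A^e → t^(-e/4): V(t) = t^-3 + t^-5 - t^-6 + t^-7 - t^-8 + t^-9 - t^-10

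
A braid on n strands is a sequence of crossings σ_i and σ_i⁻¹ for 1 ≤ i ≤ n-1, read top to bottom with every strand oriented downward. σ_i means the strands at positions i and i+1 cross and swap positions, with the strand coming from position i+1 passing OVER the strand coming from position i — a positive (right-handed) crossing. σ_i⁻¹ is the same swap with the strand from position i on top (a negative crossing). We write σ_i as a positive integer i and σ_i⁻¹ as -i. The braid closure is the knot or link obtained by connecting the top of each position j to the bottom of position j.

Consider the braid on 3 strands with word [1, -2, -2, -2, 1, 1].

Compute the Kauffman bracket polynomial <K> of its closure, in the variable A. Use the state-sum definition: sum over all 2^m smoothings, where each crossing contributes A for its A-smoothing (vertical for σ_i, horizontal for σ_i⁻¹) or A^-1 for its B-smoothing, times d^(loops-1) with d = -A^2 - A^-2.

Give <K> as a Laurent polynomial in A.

-A^12 + A^8 - A^4 + 3 - A^-4 + A^-8 - A^-12

Derivation:
Braid: s1 s2^-1 s2^-1 s2^-1 s1 s1 on 3 strands, 6 crossings.
Writhe w = (#positive) - (#negative) = 3 - 3 = 0.
Enumerate smoothing states for the bracket polynomial. There are 2^6 = 64 states.
Smooth each crossing (0=||, 1=⌣⌢); contribution A^(Σ sign_k(1-2s_k)) * d^(L-1).
Tabulate the states by total A-exponent and number of loops L (A-exp: L × count):
  A^6: L=4 ×1
  A^4: L=3 ×6
  A^2: L=2 ×12, L=4 ×3
  A^0: L=1 ×9, L=3 ×10, L=5 ×1
  A^-2: L=2 ×12, L=4 ×3
  A^-4: L=3 ×6
  A^-6: L=4 ×1
Each group contributes A^e * Σ count * d^(L-1):
Powers of d = -A^2 - A^-2: d^2 = A^4 + 2 + A^-4; d^3 = -A^6 - 3*A^2 - 3*A^-2 - A^-6; d^4 = A^8 + 4*A^4 + 6 + 4*A^-4 + A^-8.
  A^6 * (d^3) = -A^12 - 3*A^8 - 3*A^4 - 1
  A^4 * (6*d^2) = 6*A^8 + 12*A^4 + 6
  A^2 * (12*d + 3*d^3) = -3*A^8 - 21*A^4 - 21 - 3*A^-4
  A^0 * (9 + 10*d^2 + d^4) = A^8 + 14*A^4 + 35 + 14*A^-4 + A^-8
  A^-2 * (12*d + 3*d^3) = -3*A^4 - 21 - 21*A^-4 - 3*A^-8
  A^-4 * (6*d^2) = 6 + 12*A^-4 + 6*A^-8
  A^-6 * (d^3) = -1 - 3*A^-4 - 3*A^-8 - A^-12
Summing the groups: <K> = -A^12 + A^8 - A^4 + 3 - A^-4 + A^-8 - A^-12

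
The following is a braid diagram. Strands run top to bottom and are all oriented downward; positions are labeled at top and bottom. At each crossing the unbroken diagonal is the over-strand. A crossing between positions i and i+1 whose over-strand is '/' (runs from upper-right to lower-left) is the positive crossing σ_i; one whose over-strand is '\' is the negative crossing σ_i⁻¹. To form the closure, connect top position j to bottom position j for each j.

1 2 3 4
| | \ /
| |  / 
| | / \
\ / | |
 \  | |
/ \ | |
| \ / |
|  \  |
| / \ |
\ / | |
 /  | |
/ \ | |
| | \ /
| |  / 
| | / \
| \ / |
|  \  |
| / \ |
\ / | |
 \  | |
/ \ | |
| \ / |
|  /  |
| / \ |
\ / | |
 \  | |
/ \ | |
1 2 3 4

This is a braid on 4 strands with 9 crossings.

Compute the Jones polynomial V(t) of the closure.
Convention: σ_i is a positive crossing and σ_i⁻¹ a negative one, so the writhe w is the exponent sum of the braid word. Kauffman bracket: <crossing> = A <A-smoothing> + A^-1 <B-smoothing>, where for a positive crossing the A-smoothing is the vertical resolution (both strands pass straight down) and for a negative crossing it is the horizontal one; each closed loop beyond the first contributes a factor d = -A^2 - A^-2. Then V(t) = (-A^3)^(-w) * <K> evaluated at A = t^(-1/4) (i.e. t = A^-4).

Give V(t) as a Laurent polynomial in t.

Reading the diagram top to bottom ('/'-over between positions i,i+1 = s_i, '\'-over = s_i^-1): braid word = s3 s1^-1 s2^-1 s1 s3 s2^-1 s1^-1 s2 s1^-1.
Braid: s3 s1^-1 s2^-1 s1 s3 s2^-1 s1^-1 s2 s1^-1 on 4 strands, 9 crossings.
Writhe w = (#positive) - (#negative) = 4 - 5 = -1.
Enumerate smoothing states for the bracket polynomial. There are 2^9 = 512 states.
Each crossing splits two ways (0=vertical, 1=horizontal). The state's weight is A^(#A-smoothings - #B-smoothings) * d^(loops - 1).
Tabulate the states by total A-exponent and number of loops L (A-exp: L × count):
  A^9: L=5 ×1
  A^7: L=4 ×9
  A^5: L=3 ×32, L=5 ×4
  A^3: L=2 ×53, L=4 ×30, L=6 ×1
  A^1: L=1 ×35, L=3 ×80, L=5 ×11
  A^-1: L=2 ×86, L=4 ×39, L=6 ×1
  A^-3: L=1 ×21, L=3 ×58, L=5 ×5
  A^-5: L=2 ×26, L=4 ×10
  A^-7: L=1 ×3, L=3 ×6
  A^-9: L=2 ×1
Each group contributes A^e * Σ count * d^(L-1):
Powers of d = -A^2 - A^-2: d^2 = A^4 + 2 + A^-4; d^3 = -A^6 - 3*A^2 - 3*A^-2 - A^-6; d^4 = A^8 + 4*A^4 + 6 + 4*A^-4 + A^-8; d^5 = -A^10 - 5*A^6 - 10*A^2 - 10*A^-2 - 5*A^-6 - A^-10.
  A^9 * (d^4) = A^17 + 4*A^13 + 6*A^9 + 4*A^5 + A
  A^7 * (9*d^3) = -9*A^13 - 27*A^9 - 27*A^5 - 9*A
  A^5 * (32*d^2 + 4*d^4) = 4*A^13 + 48*A^9 + 88*A^5 + 48*A + 4*A^-3
  A^3 * (53*d + 30*d^3 + d^5) = -A^13 - 35*A^9 - 153*A^5 - 153*A - 35*A^-3 - A^-7
  A^1 * (35 + 80*d^2 + 11*d^4) = 11*A^9 + 124*A^5 + 261*A + 124*A^-3 + 11*A^-7
  A^-1 * (86*d + 39*d^3 + d^5) = -A^9 - 44*A^5 - 213*A - 213*A^-3 - 44*A^-7 - A^-11
  A^-3 * (21 + 58*d^2 + 5*d^4) = 5*A^5 + 78*A + 167*A^-3 + 78*A^-7 + 5*A^-11
  A^-5 * (26*d + 10*d^3) = -10*A - 56*A^-3 - 56*A^-7 - 10*A^-11
  A^-7 * (3 + 6*d^2) = 6*A^-3 + 15*A^-7 + 6*A^-11
  A^-9 * (d) = -A^-7 - A^-11
Summing the groups: <K> = A^17 - 2*A^13 + 2*A^9 - 3*A^5 + 3*A - 3*A^-3 + 2*A^-7 - A^-11
Normalise by the writhe: (-A^3)^(-w) = (-A^3)^(1) = -A^3, so f(A) = -A^3 * <K> = -A^20 + 2*A^16 - 2*A^12 + 3*A^8 - 3*A^4 + 3 - 2*A^-4 + A^-8.
Substitute A = t^(-1/4), i.e. A^e → t^(-e/4): V(t) = t^2 - 2*t + 3 - 3*t^-1 + 3*t^-2 - 2*t^-3 + 2*t^-4 - t^-5

Answer: t^2 - 2*t + 3 - 3*t^-1 + 3*t^-2 - 2*t^-3 + 2*t^-4 - t^-5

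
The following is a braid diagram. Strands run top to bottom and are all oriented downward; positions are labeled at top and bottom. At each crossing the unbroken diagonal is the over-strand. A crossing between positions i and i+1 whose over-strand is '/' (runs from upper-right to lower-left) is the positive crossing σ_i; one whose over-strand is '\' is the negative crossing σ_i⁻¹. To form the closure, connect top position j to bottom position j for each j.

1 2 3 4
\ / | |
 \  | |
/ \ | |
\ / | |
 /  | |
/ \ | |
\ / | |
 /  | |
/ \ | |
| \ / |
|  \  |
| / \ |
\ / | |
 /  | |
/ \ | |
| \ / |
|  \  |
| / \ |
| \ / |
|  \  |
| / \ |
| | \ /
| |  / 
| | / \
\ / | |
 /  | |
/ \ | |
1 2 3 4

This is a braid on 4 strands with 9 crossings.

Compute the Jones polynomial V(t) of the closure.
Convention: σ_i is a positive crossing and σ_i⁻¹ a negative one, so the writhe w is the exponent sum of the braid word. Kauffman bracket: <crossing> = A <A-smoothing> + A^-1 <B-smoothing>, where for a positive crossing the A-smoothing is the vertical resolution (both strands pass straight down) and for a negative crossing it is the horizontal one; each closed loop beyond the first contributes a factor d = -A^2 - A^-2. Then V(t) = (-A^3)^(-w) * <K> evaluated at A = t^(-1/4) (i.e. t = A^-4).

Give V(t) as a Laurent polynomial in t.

-t^3 + 2*t^2 - 2*t + 3 - 2*t^-1 + 2*t^-2 - t^-3

Derivation:
Reading the diagram top to bottom ('/'-over between positions i,i+1 = s_i, '\'-over = s_i^-1): braid word = s1^-1 s1 s1 s2^-1 s1 s2^-1 s2^-1 s3 s1.
The presented braid s1^-1 s1 s1 s2^-1 s1 s2^-1 s2^-1 s3 s1 on 4 strands reduces by inverse Markov moves (closure unchanged at each step):
  Deconjugate: the word is γ·β·γ⁻¹ with γ = s1^-1 (prefix) and γ⁻¹ = s1 (suffix); strip both.
  Destabilize: the word has the form β·s3 where s3 occurs only as the final letter (β ∈ B_3); drop it and the last strand → 3 strands.
Reduced to β = s1 s1 s2^-1 s1 s2^-1 s2^-1 on 3 strands, 6 crossings.
Compute on β:
Braid: s1 s1 s2^-1 s1 s2^-1 s2^-1 on 3 strands, 6 crossings.
Writhe w = (#positive) - (#negative) = 3 - 3 = 0.
State-sum expansion of <K>. There are 2^6 = 64 states.
Each crossing splits two ways (0=vertical, 1=horizontal). The state's weight is A^(#A-smoothings - #B-smoothings) * d^(loops - 1).
Tabulate the states by total A-exponent and number of loops L (A-exp: L × count):
  A^6: L=4 ×1
  A^4: L=3 ×6
  A^2: L=2 ×14, L=4 ×1
  A^0: L=1 ×13, L=3 ×7
  A^-2: L=2 ×14, L=4 ×1
  A^-4: L=3 ×6
  A^-6: L=4 ×1
Each group contributes A^e * Σ count * d^(L-1):
Powers of d = -A^2 - A^-2: d^2 = A^4 + 2 + A^-4; d^3 = -A^6 - 3*A^2 - 3*A^-2 - A^-6.
  A^6 * (d^3) = -A^12 - 3*A^8 - 3*A^4 - 1
  A^4 * (6*d^2) = 6*A^8 + 12*A^4 + 6
  A^2 * (14*d + d^3) = -A^8 - 17*A^4 - 17 - A^-4
  A^0 * (13 + 7*d^2) = 7*A^4 + 27 + 7*A^-4
  A^-2 * (14*d + d^3) = -A^4 - 17 - 17*A^-4 - A^-8
  A^-4 * (6*d^2) = 6 + 12*A^-4 + 6*A^-8
  A^-6 * (d^3) = -1 - 3*A^-4 - 3*A^-8 - A^-12
Summing the groups: <K> = -A^12 + 2*A^8 - 2*A^4 + 3 - 2*A^-4 + 2*A^-8 - A^-12
Normalise by the writhe: (-A^3)^(-w) = (-A^3)^(0) = 1, so f(A) = 1 * <K> = -A^12 + 2*A^8 - 2*A^4 + 3 - 2*A^-4 + 2*A^-8 - A^-12.
Substitute A = t^(-1/4), i.e. A^e → t^(-e/4): V(t) = -t^3 + 2*t^2 - 2*t + 3 - 2*t^-1 + 2*t^-2 - t^-3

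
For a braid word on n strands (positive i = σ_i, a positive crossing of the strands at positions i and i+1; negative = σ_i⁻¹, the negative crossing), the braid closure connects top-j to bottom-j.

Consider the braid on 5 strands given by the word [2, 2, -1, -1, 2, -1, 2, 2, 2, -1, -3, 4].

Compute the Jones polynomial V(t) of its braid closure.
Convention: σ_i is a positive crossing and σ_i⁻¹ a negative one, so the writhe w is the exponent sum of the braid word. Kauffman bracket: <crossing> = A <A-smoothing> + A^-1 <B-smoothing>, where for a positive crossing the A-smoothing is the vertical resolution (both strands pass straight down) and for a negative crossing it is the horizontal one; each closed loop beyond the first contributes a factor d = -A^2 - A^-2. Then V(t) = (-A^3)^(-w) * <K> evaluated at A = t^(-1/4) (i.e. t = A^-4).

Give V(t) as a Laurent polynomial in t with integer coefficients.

The presented braid s2 s2 s1^-1 s1^-1 s2 s1^-1 s2 s2 s2 s1^-1 s3^-1 s4 on 5 strands reduces by inverse Markov moves (closure unchanged at each step):
  Destabilize: the word has the form β·s4 where s4 occurs only as the final letter (β ∈ B_4); drop it and the last strand → 4 strands.
  Destabilize: the word has the form β·s3^-1 where s3^-1 occurs only as the final letter (β ∈ B_3); drop it and the last strand → 3 strands.
Reduced to β = s2 s2 s1^-1 s1^-1 s2 s1^-1 s2 s2 s2 s1^-1 on 3 strands, 10 crossings.
Compute on β:
Braid: s2 s2 s1^-1 s1^-1 s2 s1^-1 s2 s2 s2 s1^-1 on 3 strands, 10 crossings.
Writhe w = (#positive) - (#negative) = 6 - 4 = 2.
Computing the Kauffman bracket via state sum. There are 2^10 = 1024 states.
Smooth each crossing (0=||, 1=⌣⌢); contribution A^(Σ sign_k(1-2s_k)) * d^(L-1).
Tabulate the states by total A-exponent and number of loops L (A-exp: L × count):
  A^10: L=5 ×1
  A^8: L=4 ×10
  A^6: L=3 ×41, L=5 ×4
  A^4: L=2 ×81, L=4 ×38, L=6 ×1
  A^2: L=1 ×71, L=3 ×117, L=5 ×22
  A^0: L=2 ×154, L=4 ×91, L=6 ×7
  A^-2: L=3 ×168, L=5 ×41, L=7 ×1
  A^-4: L=4 ×110, L=6 ×10
  A^-6: L=5 ×44, L=7 ×1
  A^-8: L=6 ×10
  A^-10: L=7 ×1
Each group contributes A^e * Σ count * d^(L-1):
Powers of d = -A^2 - A^-2: d^2 = A^4 + 2 + A^-4; d^3 = -A^6 - 3*A^2 - 3*A^-2 - A^-6; d^4 = A^8 + 4*A^4 + 6 + 4*A^-4 + A^-8; d^5 = -A^10 - 5*A^6 - 10*A^2 - 10*A^-2 - 5*A^-6 - A^-10; d^6 = A^12 + 6*A^8 + 15*A^4 + 20 + 15*A^-4 + 6*A^-8 + A^-12.
  A^10 * (d^4) = A^18 + 4*A^14 + 6*A^10 + 4*A^6 + A^2
  A^8 * (10*d^3) = -10*A^14 - 30*A^10 - 30*A^6 - 10*A^2
  A^6 * (41*d^2 + 4*d^4) = 4*A^14 + 57*A^10 + 106*A^6 + 57*A^2 + 4*A^-2
  A^4 * (81*d + 38*d^3 + d^5) = -A^14 - 43*A^10 - 205*A^6 - 205*A^2 - 43*A^-2 - A^-6
  A^2 * (71 + 117*d^2 + 22*d^4) = 22*A^10 + 205*A^6 + 437*A^2 + 205*A^-2 + 22*A^-6
  A^0 * (154*d + 91*d^3 + 7*d^5) = -7*A^10 - 126*A^6 - 497*A^2 - 497*A^-2 - 126*A^-6 - 7*A^-10
  A^-2 * (168*d^2 + 41*d^4 + d^6) = A^10 + 47*A^6 + 347*A^2 + 602*A^-2 + 347*A^-6 + 47*A^-10 + A^-14
  A^-4 * (110*d^3 + 10*d^5) = -10*A^6 - 160*A^2 - 430*A^-2 - 430*A^-6 - 160*A^-10 - 10*A^-14
  A^-6 * (44*d^4 + d^6) = A^6 + 50*A^2 + 191*A^-2 + 284*A^-6 + 191*A^-10 + 50*A^-14 + A^-18
  A^-8 * (10*d^5) = -10*A^2 - 50*A^-2 - 100*A^-6 - 100*A^-10 - 50*A^-14 - 10*A^-18
  A^-10 * (d^6) = A^2 + 6*A^-2 + 15*A^-6 + 20*A^-10 + 15*A^-14 + 6*A^-18 + A^-22
Summing the groups: <K> = A^18 - 3*A^14 + 6*A^10 - 8*A^6 + 11*A^2 - 12*A^-2 + 11*A^-6 - 9*A^-10 + 6*A^-14 - 3*A^-18 + A^-22
Normalise by the writhe: (-A^3)^(-w) = (-A^3)^(-2) = A^-6, so f(A) = A^-6 * <K> = A^12 - 3*A^8 + 6*A^4 - 8 + 11*A^-4 - 12*A^-8 + 11*A^-12 - 9*A^-16 + 6*A^-20 - 3*A^-24 + A^-28.
Substitute A = t^(-1/4), i.e. A^e → t^(-e/4): V(t) = t^7 - 3*t^6 + 6*t^5 - 9*t^4 + 11*t^3 - 12*t^2 + 11*t - 8 + 6*t^-1 - 3*t^-2 + t^-3

Answer: t^7 - 3*t^6 + 6*t^5 - 9*t^4 + 11*t^3 - 12*t^2 + 11*t - 8 + 6*t^-1 - 3*t^-2 + t^-3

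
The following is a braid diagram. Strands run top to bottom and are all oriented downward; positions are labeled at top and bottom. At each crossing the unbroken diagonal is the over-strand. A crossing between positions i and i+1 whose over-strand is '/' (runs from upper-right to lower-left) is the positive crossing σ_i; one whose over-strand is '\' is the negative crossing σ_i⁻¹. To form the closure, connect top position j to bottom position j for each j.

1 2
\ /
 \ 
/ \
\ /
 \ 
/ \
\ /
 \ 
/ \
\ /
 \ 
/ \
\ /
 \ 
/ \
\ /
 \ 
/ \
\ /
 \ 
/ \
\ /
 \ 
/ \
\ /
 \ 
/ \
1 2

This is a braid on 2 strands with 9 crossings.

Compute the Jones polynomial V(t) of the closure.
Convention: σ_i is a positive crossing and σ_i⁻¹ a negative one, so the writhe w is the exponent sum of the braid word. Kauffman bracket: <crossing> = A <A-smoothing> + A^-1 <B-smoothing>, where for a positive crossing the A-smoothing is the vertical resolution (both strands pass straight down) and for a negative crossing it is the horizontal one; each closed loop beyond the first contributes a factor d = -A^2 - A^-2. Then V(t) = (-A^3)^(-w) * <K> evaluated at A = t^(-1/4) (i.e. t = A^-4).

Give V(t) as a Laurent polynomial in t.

t^-4 + t^-6 - t^-7 + t^-8 - t^-9 + t^-10 - t^-11 + t^-12 - t^-13

Derivation:
Reading the diagram top to bottom ('/'-over between positions i,i+1 = s_i, '\'-over = s_i^-1): braid word = s1^-1 s1^-1 s1^-1 s1^-1 s1^-1 s1^-1 s1^-1 s1^-1 s1^-1.
Braid: s1^-1 s1^-1 s1^-1 s1^-1 s1^-1 s1^-1 s1^-1 s1^-1 s1^-1 on 2 strands, 9 crossings.
Writhe w = (#positive) - (#negative) = 0 - 9 = -9.
State-sum expansion of <K>. There are 2^9 = 512 states.
Each crossing splits two ways (0=vertical, 1=horizontal). The state's weight is A^(#A-smoothings - #B-smoothings) * d^(loops - 1).
Tabulate the states by total A-exponent and number of loops L (A-exp: L × count):
  A^9: L=9 ×1
  A^7: L=8 ×9
  A^5: L=7 ×36
  A^3: L=6 ×84
  A^1: L=5 ×126
  A^-1: L=4 ×126
  A^-3: L=3 ×84
  A^-5: L=2 ×36
  A^-7: L=1 ×9
  A^-9: L=2 ×1
Each group contributes A^e * Σ count * d^(L-1):
Powers of d = -A^2 - A^-2: d^2 = A^4 + 2 + A^-4; d^3 = -A^6 - 3*A^2 - 3*A^-2 - A^-6; d^4 = A^8 + 4*A^4 + 6 + 4*A^-4 + A^-8; d^5 = -A^10 - 5*A^6 - 10*A^2 - 10*A^-2 - 5*A^-6 - A^-10; d^6 = A^12 + 6*A^8 + 15*A^4 + 20 + 15*A^-4 + 6*A^-8 + A^-12; d^7 = -A^14 - 7*A^10 - 21*A^6 - 35*A^2 - 35*A^-2 - 21*A^-6 - 7*A^-10 - A^-14; d^8 = A^16 + 8*A^12 + 28*A^8 + 56*A^4 + 70 + 56*A^-4 + 28*A^-8 + 8*A^-12 + A^-16.
  A^9 * (d^8) = A^25 + 8*A^21 + 28*A^17 + 56*A^13 + 70*A^9 + 56*A^5 + 28*A + 8*A^-3 + A^-7
  A^7 * (9*d^7) = -9*A^21 - 63*A^17 - 189*A^13 - 315*A^9 - 315*A^5 - 189*A - 63*A^-3 - 9*A^-7
  A^5 * (36*d^6) = 36*A^17 + 216*A^13 + 540*A^9 + 720*A^5 + 540*A + 216*A^-3 + 36*A^-7
  A^3 * (84*d^5) = -84*A^13 - 420*A^9 - 840*A^5 - 840*A - 420*A^-3 - 84*A^-7
  A^1 * (126*d^4) = 126*A^9 + 504*A^5 + 756*A + 504*A^-3 + 126*A^-7
  A^-1 * (126*d^3) = -126*A^5 - 378*A - 378*A^-3 - 126*A^-7
  A^-3 * (84*d^2) = 84*A + 168*A^-3 + 84*A^-7
  A^-5 * (36*d) = -36*A^-3 - 36*A^-7
  A^-7 * (9) = 9*A^-7
  A^-9 * (d) = -A^-7 - A^-11
Summing the groups: <K> = A^25 - A^21 + A^17 - A^13 + A^9 - A^5 + A - A^-3 - A^-11
Normalise by the writhe: (-A^3)^(-w) = (-A^3)^(9) = -A^27, so f(A) = -A^27 * <K> = -A^52 + A^48 - A^44 + A^40 - A^36 + A^32 - A^28 + A^24 + A^16.
Substitute A = t^(-1/4), i.e. A^e → t^(-e/4): V(t) = t^-4 + t^-6 - t^-7 + t^-8 - t^-9 + t^-10 - t^-11 + t^-12 - t^-13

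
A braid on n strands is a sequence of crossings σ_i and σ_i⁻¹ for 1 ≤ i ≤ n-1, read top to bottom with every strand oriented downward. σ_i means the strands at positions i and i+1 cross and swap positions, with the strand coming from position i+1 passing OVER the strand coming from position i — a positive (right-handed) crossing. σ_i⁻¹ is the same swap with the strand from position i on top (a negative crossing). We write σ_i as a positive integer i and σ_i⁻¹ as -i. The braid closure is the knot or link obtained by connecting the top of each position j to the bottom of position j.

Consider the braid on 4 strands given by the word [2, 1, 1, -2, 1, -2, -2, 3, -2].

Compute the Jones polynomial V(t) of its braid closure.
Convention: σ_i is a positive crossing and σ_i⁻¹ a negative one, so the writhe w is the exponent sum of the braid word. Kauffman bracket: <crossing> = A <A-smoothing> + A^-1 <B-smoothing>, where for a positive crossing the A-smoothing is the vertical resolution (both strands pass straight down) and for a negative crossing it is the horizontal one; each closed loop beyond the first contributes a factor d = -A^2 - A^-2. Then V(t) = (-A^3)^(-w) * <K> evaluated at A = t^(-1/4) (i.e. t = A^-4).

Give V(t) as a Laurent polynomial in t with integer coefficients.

-t^3 + 2*t^2 - 2*t + 3 - 2*t^-1 + 2*t^-2 - t^-3

Derivation:
The presented braid s2 s1 s1 s2^-1 s1 s2^-1 s2^-1 s3 s2^-1 on 4 strands reduces by inverse Markov moves (closure unchanged at each step):
  Deconjugate: the word is γ·β·γ⁻¹ with γ = s2 (prefix) and γ⁻¹ = s2^-1 (suffix); strip both.
  Destabilize: the word has the form β·s3 where s3 occurs only as the final letter (β ∈ B_3); drop it and the last strand → 3 strands.
Reduced to β = s1 s1 s2^-1 s1 s2^-1 s2^-1 on 3 strands, 6 crossings.
Compute on β:
Braid: s1 s1 s2^-1 s1 s2^-1 s2^-1 on 3 strands, 6 crossings.
Writhe w = (#positive) - (#negative) = 3 - 3 = 0.
State-sum expansion of <K>. There are 2^6 = 64 states.
Smooth each crossing (0=||, 1=⌣⌢); contribution A^(Σ sign_k(1-2s_k)) * d^(L-1).
Tabulate the states by total A-exponent and number of loops L (A-exp: L × count):
  A^6: L=4 ×1
  A^4: L=3 ×6
  A^2: L=2 ×14, L=4 ×1
  A^0: L=1 ×13, L=3 ×7
  A^-2: L=2 ×14, L=4 ×1
  A^-4: L=3 ×6
  A^-6: L=4 ×1
Each group contributes A^e * Σ count * d^(L-1):
Powers of d = -A^2 - A^-2: d^2 = A^4 + 2 + A^-4; d^3 = -A^6 - 3*A^2 - 3*A^-2 - A^-6.
  A^6 * (d^3) = -A^12 - 3*A^8 - 3*A^4 - 1
  A^4 * (6*d^2) = 6*A^8 + 12*A^4 + 6
  A^2 * (14*d + d^3) = -A^8 - 17*A^4 - 17 - A^-4
  A^0 * (13 + 7*d^2) = 7*A^4 + 27 + 7*A^-4
  A^-2 * (14*d + d^3) = -A^4 - 17 - 17*A^-4 - A^-8
  A^-4 * (6*d^2) = 6 + 12*A^-4 + 6*A^-8
  A^-6 * (d^3) = -1 - 3*A^-4 - 3*A^-8 - A^-12
Summing the groups: <K> = -A^12 + 2*A^8 - 2*A^4 + 3 - 2*A^-4 + 2*A^-8 - A^-12
Normalise by the writhe: (-A^3)^(-w) = (-A^3)^(0) = 1, so f(A) = 1 * <K> = -A^12 + 2*A^8 - 2*A^4 + 3 - 2*A^-4 + 2*A^-8 - A^-12.
Substitute A = t^(-1/4), i.e. A^e → t^(-e/4): V(t) = -t^3 + 2*t^2 - 2*t + 3 - 2*t^-1 + 2*t^-2 - t^-3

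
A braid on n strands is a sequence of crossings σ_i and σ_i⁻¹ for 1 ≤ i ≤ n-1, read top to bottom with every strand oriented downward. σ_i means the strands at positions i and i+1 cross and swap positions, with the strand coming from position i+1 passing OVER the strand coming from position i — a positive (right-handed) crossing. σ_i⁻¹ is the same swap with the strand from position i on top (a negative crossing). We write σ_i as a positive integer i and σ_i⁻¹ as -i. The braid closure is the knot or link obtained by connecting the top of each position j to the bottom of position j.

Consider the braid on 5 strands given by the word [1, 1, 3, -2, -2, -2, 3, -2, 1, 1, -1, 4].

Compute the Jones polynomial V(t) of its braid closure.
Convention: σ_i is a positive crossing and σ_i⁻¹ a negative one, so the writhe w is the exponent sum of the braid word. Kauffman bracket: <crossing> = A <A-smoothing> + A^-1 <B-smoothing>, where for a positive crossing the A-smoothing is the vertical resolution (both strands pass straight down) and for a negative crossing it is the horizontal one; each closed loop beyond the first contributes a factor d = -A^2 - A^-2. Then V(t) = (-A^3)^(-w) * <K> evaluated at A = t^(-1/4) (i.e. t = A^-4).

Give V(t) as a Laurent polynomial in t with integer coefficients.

The presented braid s1 s1 s3 s2^-1 s2^-1 s2^-1 s3 s2^-1 s1 s1 s1^-1 s4 on 5 strands reduces by inverse Markov moves (closure unchanged at each step):
  Destabilize: the word has the form β·s4 where s4 occurs only as the final letter (β ∈ B_4); drop it and the last strand → 4 strands.
  Deconjugate: the word is γ·β·γ⁻¹ with γ = s1 (prefix) and γ⁻¹ = s1^-1 (suffix); strip both.
Reduced to β = s1 s3 s2^-1 s2^-1 s2^-1 s3 s2^-1 s1 s1 on 4 strands, 9 crossings.
Compute on β:
Braid: s1 s3 s2^-1 s2^-1 s2^-1 s3 s2^-1 s1 s1 on 4 strands, 9 crossings.
Writhe w = (#positive) - (#negative) = 5 - 4 = 1.
Computing the Kauffman bracket via state sum. There are 2^9 = 512 states.
Each crossing splits two ways (0=vertical, 1=horizontal). The state's weight is A^(#A-smoothings - #B-smoothings) * d^(loops - 1).
Tabulate the states by total A-exponent and number of loops L (A-exp: L × count):
  A^9: L=6 ×1
  A^7: L=5 ×9
  A^5: L=4 ×33, L=6 ×3
  A^3: L=3 ×64, L=5 ×19, L=7 ×1
  A^1: L=2 ×68, L=4 ×52, L=6 ×6
  A^-1: L=1 ×33, L=3 ×75, L=5 ×18
  A^-3: L=2 ×51, L=4 ×32, L=6 ×1
  A^-5: L=3 ×32, L=5 ×4
  A^-7: L=4 ×9
  A^-9: L=5 ×1
Each group contributes A^e * Σ count * d^(L-1):
Powers of d = -A^2 - A^-2: d^2 = A^4 + 2 + A^-4; d^3 = -A^6 - 3*A^2 - 3*A^-2 - A^-6; d^4 = A^8 + 4*A^4 + 6 + 4*A^-4 + A^-8; d^5 = -A^10 - 5*A^6 - 10*A^2 - 10*A^-2 - 5*A^-6 - A^-10; d^6 = A^12 + 6*A^8 + 15*A^4 + 20 + 15*A^-4 + 6*A^-8 + A^-12.
  A^9 * (d^5) = -A^19 - 5*A^15 - 10*A^11 - 10*A^7 - 5*A^3 - A^-1
  A^7 * (9*d^4) = 9*A^15 + 36*A^11 + 54*A^7 + 36*A^3 + 9*A^-1
  A^5 * (33*d^3 + 3*d^5) = -3*A^15 - 48*A^11 - 129*A^7 - 129*A^3 - 48*A^-1 - 3*A^-5
  A^3 * (64*d^2 + 19*d^4 + d^6) = A^15 + 25*A^11 + 155*A^7 + 262*A^3 + 155*A^-1 + 25*A^-5 + A^-9
  A^1 * (68*d + 52*d^3 + 6*d^5) = -6*A^11 - 82*A^7 - 284*A^3 - 284*A^-1 - 82*A^-5 - 6*A^-9
  A^-1 * (33 + 75*d^2 + 18*d^4) = 18*A^7 + 147*A^3 + 291*A^-1 + 147*A^-5 + 18*A^-9
  A^-3 * (51*d + 32*d^3 + d^5) = -A^7 - 37*A^3 - 157*A^-1 - 157*A^-5 - 37*A^-9 - A^-13
  A^-5 * (32*d^2 + 4*d^4) = 4*A^3 + 48*A^-1 + 88*A^-5 + 48*A^-9 + 4*A^-13
  A^-7 * (9*d^3) = -9*A^-1 - 27*A^-5 - 27*A^-9 - 9*A^-13
  A^-9 * (d^4) = A^-1 + 4*A^-5 + 6*A^-9 + 4*A^-13 + A^-17
Summing the groups: <K> = -A^19 + 2*A^15 - 3*A^11 + 5*A^7 - 6*A^3 + 5*A^-1 - 5*A^-5 + 3*A^-9 - 2*A^-13 + A^-17
Normalise by the writhe: (-A^3)^(-w) = (-A^3)^(-1) = -A^-3, so f(A) = -A^-3 * <K> = A^16 - 2*A^12 + 3*A^8 - 5*A^4 + 6 - 5*A^-4 + 5*A^-8 - 3*A^-12 + 2*A^-16 - A^-20.
Substitute A = t^(-1/4), i.e. A^e → t^(-e/4): V(t) = -t^5 + 2*t^4 - 3*t^3 + 5*t^2 - 5*t + 6 - 5*t^-1 + 3*t^-2 - 2*t^-3 + t^-4

Answer: -t^5 + 2*t^4 - 3*t^3 + 5*t^2 - 5*t + 6 - 5*t^-1 + 3*t^-2 - 2*t^-3 + t^-4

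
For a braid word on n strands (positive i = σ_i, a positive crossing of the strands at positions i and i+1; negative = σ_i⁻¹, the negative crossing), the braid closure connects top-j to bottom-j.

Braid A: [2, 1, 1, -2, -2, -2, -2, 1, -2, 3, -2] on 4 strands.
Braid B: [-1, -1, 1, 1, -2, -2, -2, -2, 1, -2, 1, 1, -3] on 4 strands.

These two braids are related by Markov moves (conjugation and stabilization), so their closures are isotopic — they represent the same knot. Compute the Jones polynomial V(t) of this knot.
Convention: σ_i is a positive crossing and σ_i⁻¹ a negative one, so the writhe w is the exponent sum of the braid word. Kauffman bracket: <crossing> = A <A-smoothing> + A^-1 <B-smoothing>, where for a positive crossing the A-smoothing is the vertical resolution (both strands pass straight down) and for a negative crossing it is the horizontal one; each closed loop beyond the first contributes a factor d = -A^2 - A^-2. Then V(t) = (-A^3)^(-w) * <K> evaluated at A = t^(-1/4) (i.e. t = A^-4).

Markov-equivalent braids have isotopic closures, hence identical knot invariants. Strip the Markov moves from each word to reach a common short braid β, then compute V(t) once on β.
Braid A: s2 s1 s1 s2^-1 s2^-1 s2^-1 s2^-1 s1 s2^-1 s3 s2^-1 on 4 strands reduces by inverse Markov moves (closure unchanged at each step):
  Deconjugate: the word is γ·β·γ⁻¹ with γ = s2 (prefix) and γ⁻¹ = s2^-1 (suffix); strip both.
  Destabilize: the word has the form β·s3 where s3 occurs only as the final letter (β ∈ B_3); drop it and the last strand → 3 strands.
Reduced to β = s1 s1 s2^-1 s2^-1 s2^-1 s2^-1 s1 s2^-1 on 3 strands, 8 crossings.
Braid B: s1^-1 s1^-1 s1 s1 s2^-1 s2^-1 s2^-1 s2^-1 s1 s2^-1 s1 s1 s3^-1 on 4 strands reduces by inverse Markov moves (closure unchanged at each step):
  Destabilize: the word has the form β·s3^-1 where s3^-1 occurs only as the final letter (β ∈ B_3); drop it and the last strand → 3 strands.
  Deconjugate: the word is γ·β·γ⁻¹ with γ = s1^-1 s1^-1 (prefix) and γ⁻¹ = s1 s1 (suffix); strip both.
Reduced to β = s1 s1 s2^-1 s2^-1 s2^-1 s2^-1 s1 s2^-1 on 3 strands, 8 crossings.
Both give the same β = s1 s1 s2^-1 s2^-1 s2^-1 s2^-1 s1 s2^-1 on 3 strands, so one state sum suffices:
Braid: s1 s1 s2^-1 s2^-1 s2^-1 s2^-1 s1 s2^-1 on 3 strands, 8 crossings.
Writhe w = (#positive) - (#negative) = 3 - 5 = -2.
State-sum expansion of <K>. There are 2^8 = 256 states.
For each crossing: s=0 is the vertical smoothing, s=1 horizontal. Crossing k contributes A^(sign_k * (1 - 2*s_k)); loop factor d = -A^2 - A^-2.
Tabulate the states by total A-exponent and number of loops L (A-exp: L × count):
  A^8: L=6 ×1
  A^6: L=5 ×8
  A^4: L=4 ×27, L=6 ×1
  A^2: L=3 ×48, L=5 ×8
  A^0: L=2 ×47, L=4 ×22, L=6 ×1
  A^-2: L=1 ×23, L=3 ×29, L=5 ×4
  A^-4: L=2 ×22, L=4 ×6
  A^-6: L=3 ×8
  A^-8: L=4 ×1
Each group contributes A^e * Σ count * d^(L-1):
Powers of d = -A^2 - A^-2: d^2 = A^4 + 2 + A^-4; d^3 = -A^6 - 3*A^2 - 3*A^-2 - A^-6; d^4 = A^8 + 4*A^4 + 6 + 4*A^-4 + A^-8; d^5 = -A^10 - 5*A^6 - 10*A^2 - 10*A^-2 - 5*A^-6 - A^-10.
  A^8 * (d^5) = -A^18 - 5*A^14 - 10*A^10 - 10*A^6 - 5*A^2 - A^-2
  A^6 * (8*d^4) = 8*A^14 + 32*A^10 + 48*A^6 + 32*A^2 + 8*A^-2
  A^4 * (27*d^3 + d^5) = -A^14 - 32*A^10 - 91*A^6 - 91*A^2 - 32*A^-2 - A^-6
  A^2 * (48*d^2 + 8*d^4) = 8*A^10 + 80*A^6 + 144*A^2 + 80*A^-2 + 8*A^-6
  A^0 * (47*d + 22*d^3 + d^5) = -A^10 - 27*A^6 - 123*A^2 - 123*A^-2 - 27*A^-6 - A^-10
  A^-2 * (23 + 29*d^2 + 4*d^4) = 4*A^6 + 45*A^2 + 105*A^-2 + 45*A^-6 + 4*A^-10
  A^-4 * (22*d + 6*d^3) = -6*A^2 - 40*A^-2 - 40*A^-6 - 6*A^-10
  A^-6 * (8*d^2) = 8*A^-2 + 16*A^-6 + 8*A^-10
  A^-8 * (d^3) = -A^-2 - 3*A^-6 - 3*A^-10 - A^-14
Summing the groups: <K> = -A^18 + 2*A^14 - 3*A^10 + 4*A^6 - 4*A^2 + 4*A^-2 - 2*A^-6 + 2*A^-10 - A^-14
Normalise by the writhe: (-A^3)^(-w) = (-A^3)^(2) = A^6, so f(A) = A^6 * <K> = -A^24 + 2*A^20 - 3*A^16 + 4*A^12 - 4*A^8 + 4*A^4 - 2 + 2*A^-4 - A^-8.
Substitute A = t^(-1/4), i.e. A^e → t^(-e/4): V(t) = -t^2 + 2*t - 2 + 4*t^-1 - 4*t^-2 + 4*t^-3 - 3*t^-4 + 2*t^-5 - t^-6

Answer: -t^2 + 2*t - 2 + 4*t^-1 - 4*t^-2 + 4*t^-3 - 3*t^-4 + 2*t^-5 - t^-6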